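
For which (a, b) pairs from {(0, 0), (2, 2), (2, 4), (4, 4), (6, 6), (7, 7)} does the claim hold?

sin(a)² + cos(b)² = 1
(0, 0), (2, 2), (4, 4), (6, 6), (7, 7)

Testing each pair:
(0, 0): LHS = 1, RHS = 1 → holds
(2, 2): LHS = cos(2)² + sin(2)² = 1, RHS = 1 → holds
(2, 4): LHS = cos(4)² + sin(2)² ≈ 1.254, RHS = 1 → fails
(4, 4): LHS = cos(4)² + sin(4)² = 1, RHS = 1 → holds
(6, 6): LHS = sin(6)² + cos(6)² = 1, RHS = 1 → holds
(7, 7): LHS = sin(7)² + cos(7)² = 1, RHS = 1 → holds

5 of 6 pairs satisfy the claim.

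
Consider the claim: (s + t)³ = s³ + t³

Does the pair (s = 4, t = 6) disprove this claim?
Yes

Substituting s = 4, t = 6:
LHS = (4 + 6)³ = 1000
RHS = 4³ + 6³ = 280

Since LHS ≠ RHS, this pair disproves the claim.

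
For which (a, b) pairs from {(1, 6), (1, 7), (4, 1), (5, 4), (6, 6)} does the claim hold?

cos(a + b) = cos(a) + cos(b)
Testing each pair:
(1, 6): LHS = cos(7) ≈ 0.7539, RHS = cos(1) + cos(6) ≈ 1.5 → fails
(1, 7): LHS = cos(8) ≈ -0.1455, RHS = cos(1) + cos(7) ≈ 1.294 → fails
(4, 1): LHS = cos(5) ≈ 0.2837, RHS = cos(4) + cos(1) ≈ -0.1133 → fails
(5, 4): LHS = cos(9) ≈ -0.9111, RHS = cos(4) + cos(5) ≈ -0.37 → fails
(6, 6): LHS = cos(12) ≈ 0.8439, RHS = 2·cos(6) ≈ 1.92 → fails

No pair satisfies the claim.

Answer: None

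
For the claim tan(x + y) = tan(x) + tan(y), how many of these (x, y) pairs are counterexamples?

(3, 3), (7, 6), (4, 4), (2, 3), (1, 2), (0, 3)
5

Testing each pair:
(3, 3): LHS = tan(6) ≈ -0.291, RHS = 2·tan(3) ≈ -0.2851 → counterexample
(7, 6): LHS = tan(13) ≈ 0.463, RHS = tan(6) + tan(7) ≈ 0.5804 → counterexample
(4, 4): LHS = tan(8) ≈ -6.8, RHS = 2·tan(4) ≈ 2.316 → counterexample
(2, 3): LHS = tan(5) ≈ -3.381, RHS = tan(2) + tan(3) ≈ -2.328 → counterexample
(1, 2): LHS = tan(3) ≈ -0.1425, RHS = tan(2) + tan(1) ≈ -0.6276 → counterexample
(0, 3): LHS = tan(3) ≈ -0.1425, RHS = tan(3) ≈ -0.1425 → satisfies claim

That makes 5 counterexamples.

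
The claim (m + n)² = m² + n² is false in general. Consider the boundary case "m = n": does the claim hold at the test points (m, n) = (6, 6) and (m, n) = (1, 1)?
No, fails at both test points

At (6, 6): LHS = 144 ≠ RHS = 72
At (1, 1): LHS = 4 ≠ RHS = 2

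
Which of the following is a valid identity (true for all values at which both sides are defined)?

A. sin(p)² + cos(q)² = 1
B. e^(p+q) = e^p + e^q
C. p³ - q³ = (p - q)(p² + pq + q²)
C

A: fails at (1, 4) — LHS = cos(4)² + sin(1)² ≈ 1.135, RHS = 1.
B: fails at (2, 7) — LHS = e^9 ≈ 8103, RHS = e^2 + e^7 ≈ 1104.
C: holds — e.g. at (2, 5), both sides equal -117.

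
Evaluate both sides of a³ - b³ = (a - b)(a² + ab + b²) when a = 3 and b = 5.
LHS = 3³ - 5³ = -98
RHS = (3 - 5)(3² + 3·5 + 5²) = -98

LHS = RHS: the two sides agree.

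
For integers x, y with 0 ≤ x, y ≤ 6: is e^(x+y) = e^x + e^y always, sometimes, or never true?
Never true

The claim fails for every pair in the range. For instance at (x, y) = (2, 6): LHS = e^8 ≈ 2981, RHS = e^2 + e^6 ≈ 410.8.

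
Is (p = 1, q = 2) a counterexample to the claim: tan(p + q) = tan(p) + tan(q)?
Yes

Substituting p = 1, q = 2:
LHS = tan(1 + 2) = tan(3) ≈ -0.1425
RHS = tan(1) + tan(2) ≈ -0.6276

Since LHS ≠ RHS, this pair disproves the claim.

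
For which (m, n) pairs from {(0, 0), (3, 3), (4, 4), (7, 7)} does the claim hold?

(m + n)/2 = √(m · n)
All pairs

Testing each pair:
(0, 0): LHS = 0, RHS = 0 → holds
(3, 3): LHS = 3, RHS = 3 → holds
(4, 4): LHS = 4, RHS = 4 → holds
(7, 7): LHS = 7, RHS = 7 → holds

Every pair satisfies the claim.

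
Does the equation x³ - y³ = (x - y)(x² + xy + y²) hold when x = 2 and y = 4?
Holds

Substituting x = 2, y = 4:

LHS = 2³ - 4³ = -56
RHS = (2 - 4)(2² + 2·4 + 4²) = -56

LHS = RHS, so the equation holds at this point.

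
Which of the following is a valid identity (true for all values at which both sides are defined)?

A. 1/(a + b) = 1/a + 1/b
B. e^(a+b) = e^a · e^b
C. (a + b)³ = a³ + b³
A: fails at (5, 8) — LHS = 1/13, RHS = 13/40.
B: holds — e.g. at (4, 6), both sides equal e^10 ≈ 22026.5.
C: fails at (5, 8) — LHS = 2197, RHS = 637.

Answer: B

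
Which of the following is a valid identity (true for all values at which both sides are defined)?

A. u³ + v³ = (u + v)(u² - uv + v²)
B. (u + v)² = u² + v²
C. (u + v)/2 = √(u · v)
A

A: holds — e.g. at (2, 3), both sides equal 35.
B: fails at (4, 4) — LHS = 64, RHS = 32.
C: fails at (2, 7) — LHS = 9/2, RHS = √(14) ≈ 3.742.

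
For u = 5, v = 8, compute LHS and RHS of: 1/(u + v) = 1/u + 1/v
LHS = 1/(5 + 8) = 1/13
RHS = 1/5 + 1/8 = 13/40

LHS ≠ RHS, so the equation does not hold here.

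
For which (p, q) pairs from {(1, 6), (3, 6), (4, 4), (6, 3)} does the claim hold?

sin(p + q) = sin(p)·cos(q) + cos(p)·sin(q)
All pairs

Testing each pair:
(1, 6): LHS = sin(7) ≈ 0.657, RHS = sin(6)·cos(1) + sin(1)·cos(6) ≈ 0.657 → holds
(3, 6): LHS = sin(9) ≈ 0.4121, RHS = sin(3)·cos(6) + sin(6)·cos(3) ≈ 0.4121 → holds
(4, 4): LHS = sin(8) ≈ 0.9894, RHS = 2·sin(4)·cos(4) ≈ 0.9894 → holds
(6, 3): LHS = sin(9) ≈ 0.4121, RHS = sin(3)·cos(6) + sin(6)·cos(3) ≈ 0.4121 → holds

Every pair satisfies the claim.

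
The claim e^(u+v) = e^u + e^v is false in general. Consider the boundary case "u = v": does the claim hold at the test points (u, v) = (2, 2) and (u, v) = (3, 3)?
No, fails at both test points

At (2, 2): LHS = e^4 ≈ 54.6 ≠ RHS = 2·e^2 ≈ 14.78
At (3, 3): LHS = e^6 ≈ 403.4 ≠ RHS = 2·e^3 ≈ 40.17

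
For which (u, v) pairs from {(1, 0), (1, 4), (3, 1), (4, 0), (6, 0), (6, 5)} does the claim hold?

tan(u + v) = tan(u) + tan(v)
Testing each pair:
(1, 0): LHS = tan(1) ≈ 1.557, RHS = tan(1) ≈ 1.557 → holds
(1, 4): LHS = tan(5) ≈ -3.381, RHS = tan(4) + tan(1) ≈ 2.715 → fails
(3, 1): LHS = tan(4) ≈ 1.158, RHS = tan(3) + tan(1) ≈ 1.415 → fails
(4, 0): LHS = tan(4) ≈ 1.158, RHS = tan(4) ≈ 1.158 → holds
(6, 0): LHS = tan(6) ≈ -0.291, RHS = tan(6) ≈ -0.291 → holds
(6, 5): LHS = tan(11) ≈ -226, RHS = tan(5) + tan(6) ≈ -3.672 → fails

3 of 6 pairs satisfy the claim.

Answer: (1, 0), (4, 0), (6, 0)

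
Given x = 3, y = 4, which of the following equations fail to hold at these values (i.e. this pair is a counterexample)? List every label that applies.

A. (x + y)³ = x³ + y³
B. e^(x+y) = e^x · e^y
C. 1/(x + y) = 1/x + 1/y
Evaluating each claim at the given values:
A. LHS = 343, RHS = 91 → fails here (LHS ≠ RHS)
B. LHS = e^7 ≈ 1097, RHS = e^7 ≈ 1097 → holds here (LHS = RHS)
C. LHS = 1/7, RHS = 7/12 → fails here (LHS ≠ RHS)

Answer: A, C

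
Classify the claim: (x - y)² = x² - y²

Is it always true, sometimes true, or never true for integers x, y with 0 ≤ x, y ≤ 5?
Sometimes true

It holds at (x, y) = (1, 0) (both sides equal 1), but fails at (x, y) = (3, 2) (LHS = 1, RHS = 5).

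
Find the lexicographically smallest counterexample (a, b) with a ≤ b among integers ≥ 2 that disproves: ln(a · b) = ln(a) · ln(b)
(a, b) = (2, 2)

Substituting (2, 2) into the claim:
LHS = ln(2 · 2) = ln(4) ≈ 1.386
RHS = ln(2) · ln(2) = ln(2)² ≈ 0.4805

Since LHS ≠ RHS, this pair disproves the claim, and no lexicographically smaller pair (a ≤ b, integers ≥ 2) does.

For instance (2, 9) is also a counterexample (LHS = ln(18) ≈ 2.89, RHS = ln(2)·ln(9) ≈ 1.523), but it's lexicographically larger.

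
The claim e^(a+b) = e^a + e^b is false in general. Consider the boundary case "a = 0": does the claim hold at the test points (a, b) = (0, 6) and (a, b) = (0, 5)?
At (0, 6): LHS = e^6 ≈ 403.4 ≠ RHS = 1 + e^6 ≈ 404.4
At (0, 5): LHS = e^5 ≈ 148.4 ≠ RHS = 1 + e^5 ≈ 149.4

Answer: No, fails at both test points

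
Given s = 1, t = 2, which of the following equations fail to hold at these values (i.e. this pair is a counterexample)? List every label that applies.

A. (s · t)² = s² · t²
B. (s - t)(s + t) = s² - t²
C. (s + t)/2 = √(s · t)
Evaluating each claim at the given values:
A. LHS = 4, RHS = 4 → holds here (LHS = RHS)
B. LHS = -3, RHS = -3 → holds here (LHS = RHS)
C. LHS = 3/2, RHS = √(2) ≈ 1.414 → fails here (LHS ≠ RHS)

Answer: C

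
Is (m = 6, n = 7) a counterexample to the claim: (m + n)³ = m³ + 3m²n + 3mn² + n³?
Substituting m = 6, n = 7:
LHS = (6 + 7)³ = 2197
RHS = 6³ + 3·6²·7 + 3·6·7² + 7³ = 2197

The sides agree, so this pair does not disprove the claim.

Answer: No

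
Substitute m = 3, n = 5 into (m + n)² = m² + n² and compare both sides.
LHS = (3 + 5)² = 64
RHS = 3² + 5² = 34

LHS ≠ RHS, so the equation does not hold here.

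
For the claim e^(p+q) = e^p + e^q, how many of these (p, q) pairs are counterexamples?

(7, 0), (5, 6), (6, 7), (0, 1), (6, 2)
Testing each pair:
(7, 0): LHS = e^7 ≈ 1097, RHS = 1 + e^7 ≈ 1098 → counterexample
(5, 6): LHS = e^11 ≈ 59874.1, RHS = e^5 + e^6 ≈ 551.8 → counterexample
(6, 7): LHS = e^13 ≈ 442413.4, RHS = e^6 + e^7 ≈ 1500 → counterexample
(0, 1): LHS = e ≈ 2.718, RHS = 1 + e ≈ 3.718 → counterexample
(6, 2): LHS = e^8 ≈ 2981, RHS = e^2 + e^6 ≈ 410.8 → counterexample

That makes 5 counterexamples.

Answer: 5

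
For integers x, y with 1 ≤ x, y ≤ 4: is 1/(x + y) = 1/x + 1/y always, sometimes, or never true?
Never true

The claim fails for every pair in the range. For instance at (x, y) = (1, 2): LHS = 1/3, RHS = 3/2.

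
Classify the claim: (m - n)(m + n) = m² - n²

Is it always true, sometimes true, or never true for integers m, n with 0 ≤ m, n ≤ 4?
Always true

The identity holds for every pair in the range. For instance at (m, n) = (0, 2): both sides equal -4.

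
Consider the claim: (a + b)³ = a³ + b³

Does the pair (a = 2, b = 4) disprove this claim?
Yes

Substituting a = 2, b = 4:
LHS = (2 + 4)³ = 216
RHS = 2³ + 4³ = 72

Since LHS ≠ RHS, this pair disproves the claim.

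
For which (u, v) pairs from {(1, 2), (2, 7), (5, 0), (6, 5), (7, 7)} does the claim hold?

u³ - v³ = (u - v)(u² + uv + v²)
Testing each pair:
(1, 2): LHS = -7, RHS = -7 → holds
(2, 7): LHS = -335, RHS = -335 → holds
(5, 0): LHS = 125, RHS = 125 → holds
(6, 5): LHS = 91, RHS = 91 → holds
(7, 7): LHS = 0, RHS = 0 → holds

Every pair satisfies the claim.

Answer: All pairs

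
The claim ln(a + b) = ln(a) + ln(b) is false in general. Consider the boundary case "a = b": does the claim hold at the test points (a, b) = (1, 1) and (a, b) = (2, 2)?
At (1, 1): LHS = ln(2) ≈ 0.6931 ≠ RHS = 0
At (2, 2): LHS = ln(4) ≈ 1.386, RHS = 2·ln(2) ≈ 1.386 → equal

Answer: Only at (2, 2)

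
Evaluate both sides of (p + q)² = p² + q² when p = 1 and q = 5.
LHS = (1 + 5)² = 36
RHS = 1² + 5² = 26

LHS ≠ RHS, so the equation does not hold here.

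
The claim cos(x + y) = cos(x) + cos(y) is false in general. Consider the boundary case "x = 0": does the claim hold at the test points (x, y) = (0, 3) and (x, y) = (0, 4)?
No, fails at both test points

At (0, 3): LHS = cos(3) ≈ -0.99 ≠ RHS = cos(3) + 1 ≈ 0.01001
At (0, 4): LHS = cos(4) ≈ -0.6536 ≠ RHS = cos(4) + 1 ≈ 0.3464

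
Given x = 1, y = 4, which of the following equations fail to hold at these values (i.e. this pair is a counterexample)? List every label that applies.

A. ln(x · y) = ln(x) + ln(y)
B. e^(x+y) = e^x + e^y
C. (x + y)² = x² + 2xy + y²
B

Evaluating each claim at the given values:
A. LHS = ln(4) ≈ 1.386, RHS = ln(4) ≈ 1.386 → holds here (LHS = RHS)
B. LHS = e^5 ≈ 148.4, RHS = e + e^4 ≈ 57.32 → fails here (LHS ≠ RHS)
C. LHS = 25, RHS = 25 → holds here (LHS = RHS)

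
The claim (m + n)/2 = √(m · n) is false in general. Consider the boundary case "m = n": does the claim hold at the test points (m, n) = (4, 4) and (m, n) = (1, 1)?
Yes, holds at both test points

At (4, 4): LHS = 4, RHS = 4 → equal
At (1, 1): LHS = 1, RHS = 1 → equal

So the claim does hold at both of these boundary points, even though it is not an identity.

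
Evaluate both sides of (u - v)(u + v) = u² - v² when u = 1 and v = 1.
LHS = (1 - 1)(1 + 1) = 0
RHS = 1² - 1² = 0

LHS = RHS: the two sides agree.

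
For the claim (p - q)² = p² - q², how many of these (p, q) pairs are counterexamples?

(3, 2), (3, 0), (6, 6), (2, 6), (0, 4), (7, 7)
3

Testing each pair:
(3, 2): LHS = 1, RHS = 5 → counterexample
(3, 0): LHS = 9, RHS = 9 → satisfies claim
(6, 6): LHS = 0, RHS = 0 → satisfies claim
(2, 6): LHS = 16, RHS = -32 → counterexample
(0, 4): LHS = 16, RHS = -16 → counterexample
(7, 7): LHS = 0, RHS = 0 → satisfies claim

That makes 3 counterexamples.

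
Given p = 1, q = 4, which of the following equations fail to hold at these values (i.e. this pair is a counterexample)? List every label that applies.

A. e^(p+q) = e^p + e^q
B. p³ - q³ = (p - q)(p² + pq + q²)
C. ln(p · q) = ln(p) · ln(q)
Evaluating each claim at the given values:
A. LHS = e^5 ≈ 148.4, RHS = e + e^4 ≈ 57.32 → fails here (LHS ≠ RHS)
B. LHS = -63, RHS = -63 → holds here (LHS = RHS)
C. LHS = ln(4) ≈ 1.386, RHS = 0 → fails here (LHS ≠ RHS)

Answer: A, C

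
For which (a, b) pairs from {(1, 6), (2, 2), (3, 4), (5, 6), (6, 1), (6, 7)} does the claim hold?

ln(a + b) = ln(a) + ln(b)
Testing each pair:
(1, 6): LHS = ln(7) ≈ 1.946, RHS = ln(6) ≈ 1.792 → fails
(2, 2): LHS = ln(4) ≈ 1.386, RHS = 2·ln(2) ≈ 1.386 → holds
(3, 4): LHS = ln(7) ≈ 1.946, RHS = ln(3) + ln(4) ≈ 2.485 → fails
(5, 6): LHS = ln(11) ≈ 2.398, RHS = ln(5) + ln(6) ≈ 3.401 → fails
(6, 1): LHS = ln(7) ≈ 1.946, RHS = ln(6) ≈ 1.792 → fails
(6, 7): LHS = ln(13) ≈ 2.565, RHS = ln(6) + ln(7) ≈ 3.738 → fails

1 of 6 pairs satisfies the claim.

Answer: (2, 2)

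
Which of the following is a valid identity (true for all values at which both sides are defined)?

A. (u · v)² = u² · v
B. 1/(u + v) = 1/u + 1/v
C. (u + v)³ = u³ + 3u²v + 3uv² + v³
A: fails at (3, 7) — LHS = 441, RHS = 63.
B: fails at (2, 7) — LHS = 1/9, RHS = 9/14.
C: holds — e.g. at (1, 2), both sides equal 27.

Answer: C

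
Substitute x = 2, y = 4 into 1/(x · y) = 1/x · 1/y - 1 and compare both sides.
LHS = 1/(2 · 4) = 1/8
RHS = 1/2 · 1/4 - 1 = -7/8

LHS ≠ RHS, so the equation does not hold here.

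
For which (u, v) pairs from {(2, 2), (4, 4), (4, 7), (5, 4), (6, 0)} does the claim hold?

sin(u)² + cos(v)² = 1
Testing each pair:
(2, 2): LHS = cos(2)² + sin(2)² = 1, RHS = 1 → holds
(4, 4): LHS = cos(4)² + sin(4)² = 1, RHS = 1 → holds
(4, 7): LHS = cos(7)² + sin(4)² ≈ 1.141, RHS = 1 → fails
(5, 4): LHS = cos(4)² + sin(5)² ≈ 1.347, RHS = 1 → fails
(6, 0): LHS = sin(6)² + 1 ≈ 1.078, RHS = 1 → fails

2 of 5 pairs satisfy the claim.

Answer: (2, 2), (4, 4)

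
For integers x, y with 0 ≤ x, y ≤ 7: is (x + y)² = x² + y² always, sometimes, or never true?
Sometimes true

It holds at (x, y) = (0, 0) (both sides equal 0), but fails at (x, y) = (2, 2) (LHS = 16, RHS = 8).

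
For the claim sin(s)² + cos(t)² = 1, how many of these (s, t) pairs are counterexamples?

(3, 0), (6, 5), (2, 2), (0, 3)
3

Testing each pair:
(3, 0): LHS = sin(3)² + 1 ≈ 1.02, RHS = 1 → counterexample
(6, 5): LHS = sin(6)² + cos(5)² ≈ 0.1585, RHS = 1 → counterexample
(2, 2): LHS = cos(2)² + sin(2)² = 1, RHS = 1 → satisfies claim
(0, 3): LHS = cos(3)² ≈ 0.9801, RHS = 1 → counterexample

That makes 3 counterexamples.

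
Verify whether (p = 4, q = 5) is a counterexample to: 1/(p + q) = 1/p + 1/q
Substituting p = 4, q = 5:
LHS = 1/(4 + 5) = 1/9
RHS = 1/4 + 1/5 = 9/20

Since LHS ≠ RHS, this pair disproves the claim.

Answer: Yes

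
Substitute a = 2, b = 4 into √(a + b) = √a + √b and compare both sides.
LHS = √(2 + 4) = √(6) ≈ 2.449
RHS = √2 + √4 = √(2) + 2 ≈ 3.414

LHS ≠ RHS (they differ by about 0.9647), so the equation does not hold here.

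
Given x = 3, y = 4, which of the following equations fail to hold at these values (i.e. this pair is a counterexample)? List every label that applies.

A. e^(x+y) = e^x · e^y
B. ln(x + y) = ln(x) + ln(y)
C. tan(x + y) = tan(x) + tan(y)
B, C

Evaluating each claim at the given values:
A. LHS = e^7 ≈ 1097, RHS = e^7 ≈ 1097 → holds here (LHS = RHS)
B. LHS = ln(7) ≈ 1.946, RHS = ln(3) + ln(4) ≈ 2.485 → fails here (LHS ≠ RHS)
C. LHS = tan(7) ≈ 0.8714, RHS = tan(3) + tan(4) ≈ 1.015 → fails here (LHS ≠ RHS)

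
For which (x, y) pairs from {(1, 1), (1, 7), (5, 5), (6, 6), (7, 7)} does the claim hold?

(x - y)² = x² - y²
Testing each pair:
(1, 1): LHS = 0, RHS = 0 → holds
(1, 7): LHS = 36, RHS = -48 → fails
(5, 5): LHS = 0, RHS = 0 → holds
(6, 6): LHS = 0, RHS = 0 → holds
(7, 7): LHS = 0, RHS = 0 → holds

4 of 5 pairs satisfy the claim.

Answer: (1, 1), (5, 5), (6, 6), (7, 7)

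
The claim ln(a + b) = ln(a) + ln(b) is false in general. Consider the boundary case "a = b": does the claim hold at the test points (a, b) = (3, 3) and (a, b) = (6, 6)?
At (3, 3): LHS = ln(6) ≈ 1.792 ≠ RHS = 2·ln(3) ≈ 2.197
At (6, 6): LHS = ln(12) ≈ 2.485 ≠ RHS = 2·ln(6) ≈ 3.584

Answer: No, fails at both test points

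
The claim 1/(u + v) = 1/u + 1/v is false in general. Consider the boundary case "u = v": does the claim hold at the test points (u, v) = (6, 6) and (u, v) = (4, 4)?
No, fails at both test points

At (6, 6): LHS = 1/12 ≠ RHS = 1/3
At (4, 4): LHS = 1/8 ≠ RHS = 1/2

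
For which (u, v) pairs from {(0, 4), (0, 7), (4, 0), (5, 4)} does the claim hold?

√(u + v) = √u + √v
Testing each pair:
(0, 4): LHS = 2, RHS = 2 → holds
(0, 7): LHS = √(7) ≈ 2.646, RHS = √(7) ≈ 2.646 → holds
(4, 0): LHS = 2, RHS = 2 → holds
(5, 4): LHS = 3, RHS = 2 + √(5) ≈ 4.236 → fails

3 of 4 pairs satisfy the claim.

Answer: (0, 4), (0, 7), (4, 0)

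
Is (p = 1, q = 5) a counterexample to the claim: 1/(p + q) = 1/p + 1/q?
Substituting p = 1, q = 5:
LHS = 1/(1 + 5) = 1/6
RHS = 1/1 + 1/5 = 6/5

Since LHS ≠ RHS, this pair disproves the claim.

Answer: Yes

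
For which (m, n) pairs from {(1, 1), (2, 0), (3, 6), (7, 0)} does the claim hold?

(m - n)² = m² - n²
(1, 1), (2, 0), (7, 0)

Testing each pair:
(1, 1): LHS = 0, RHS = 0 → holds
(2, 0): LHS = 4, RHS = 4 → holds
(3, 6): LHS = 9, RHS = -27 → fails
(7, 0): LHS = 49, RHS = 49 → holds

3 of 4 pairs satisfy the claim.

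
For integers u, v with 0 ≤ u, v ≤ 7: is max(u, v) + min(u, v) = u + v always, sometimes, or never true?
The identity holds for every pair in the range. For instance at (u, v) = (3, 5): both sides equal 8.

Answer: Always true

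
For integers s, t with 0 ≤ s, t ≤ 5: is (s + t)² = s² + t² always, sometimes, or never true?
It holds at (s, t) = (1, 0) (both sides equal 1), but fails at (s, t) = (4, 2) (LHS = 36, RHS = 20).

Answer: Sometimes true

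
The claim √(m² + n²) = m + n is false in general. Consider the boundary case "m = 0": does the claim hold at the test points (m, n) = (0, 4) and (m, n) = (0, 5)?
At (0, 4): LHS = 4, RHS = 4 → equal
At (0, 5): LHS = 5, RHS = 5 → equal

So the claim does hold at both of these boundary points, even though it is not an identity.

Answer: Yes, holds at both test points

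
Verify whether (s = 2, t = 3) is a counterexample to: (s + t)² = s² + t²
Yes

Substituting s = 2, t = 3:
LHS = (2 + 3)² = 25
RHS = 2² + 3² = 13

Since LHS ≠ RHS, this pair disproves the claim.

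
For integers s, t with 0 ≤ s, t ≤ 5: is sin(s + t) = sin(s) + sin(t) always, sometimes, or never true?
It holds at (s, t) = (3, 0) (both sides equal sin(3) ≈ 0.1411), but fails at (s, t) = (2, 5) (LHS = sin(7) ≈ 0.657, RHS = sin(5) + sin(2) ≈ -0.04963).

Answer: Sometimes true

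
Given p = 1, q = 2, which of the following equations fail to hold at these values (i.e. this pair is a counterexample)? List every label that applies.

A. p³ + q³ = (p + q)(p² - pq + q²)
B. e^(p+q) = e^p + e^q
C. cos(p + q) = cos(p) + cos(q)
B, C

Evaluating each claim at the given values:
A. LHS = 9, RHS = 9 → holds here (LHS = RHS)
B. LHS = e^3 ≈ 20.09, RHS = e + e^2 ≈ 10.11 → fails here (LHS ≠ RHS)
C. LHS = cos(3) ≈ -0.99, RHS = cos(2) + cos(1) ≈ 0.1242 → fails here (LHS ≠ RHS)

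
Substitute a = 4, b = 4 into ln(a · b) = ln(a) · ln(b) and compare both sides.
LHS = ln(4 · 4) = ln(16) ≈ 2.773
RHS = ln(4) · ln(4) = ln(4)² ≈ 1.922

LHS ≠ RHS (they differ by about 0.8508), so the equation does not hold here.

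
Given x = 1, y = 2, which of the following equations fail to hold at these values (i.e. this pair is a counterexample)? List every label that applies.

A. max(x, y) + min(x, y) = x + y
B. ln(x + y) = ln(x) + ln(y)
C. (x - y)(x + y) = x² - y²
B

Evaluating each claim at the given values:
A. LHS = 3, RHS = 3 → holds here (LHS = RHS)
B. LHS = ln(3) ≈ 1.099, RHS = ln(2) ≈ 0.6931 → fails here (LHS ≠ RHS)
C. LHS = -3, RHS = -3 → holds here (LHS = RHS)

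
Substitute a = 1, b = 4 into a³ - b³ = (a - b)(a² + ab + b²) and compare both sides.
LHS = 1³ - 4³ = -63
RHS = (1 - 4)(1² + 1·4 + 4²) = -63

LHS = RHS: the two sides agree.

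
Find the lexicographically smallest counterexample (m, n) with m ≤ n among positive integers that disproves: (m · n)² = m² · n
At (1, 1): both sides equal 1, so it holds there.

Substituting (1, 2) into the claim:
LHS = (1 · 2)² = 4
RHS = 1² · 2 = 2

Since LHS ≠ RHS, this pair disproves the claim, and no lexicographically smaller pair (m ≤ n, positive integers) does.

For instance (5, 6) is also a counterexample (LHS = 900, RHS = 150), but it's lexicographically larger.

Answer: (m, n) = (1, 2)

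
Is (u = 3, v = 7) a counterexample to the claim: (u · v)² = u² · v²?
Substituting u = 3, v = 7:
LHS = (3 · 7)² = 441
RHS = 3² · 7² = 441

The sides agree, so this pair does not disprove the claim.

Answer: No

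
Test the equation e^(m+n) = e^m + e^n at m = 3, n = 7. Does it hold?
Fails

Substituting m = 3, n = 7:

LHS = e^(3+7) = e^10 ≈ 22026.5
RHS = e^3 + e^7 ≈ 1117

LHS ≠ RHS, so the equation does not hold at this point.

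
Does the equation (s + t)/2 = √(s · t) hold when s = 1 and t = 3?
Fails

Substituting s = 1, t = 3:

LHS = (1 + 3)/2 = 2
RHS = √(1 · 3) = √(3) ≈ 1.732

LHS ≠ RHS, so the equation does not hold at this point.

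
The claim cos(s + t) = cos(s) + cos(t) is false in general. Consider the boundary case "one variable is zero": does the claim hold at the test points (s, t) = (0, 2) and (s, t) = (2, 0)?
At (0, 2): LHS = cos(2) ≈ -0.4161 ≠ RHS = cos(2) + 1 ≈ 0.5839
At (2, 0): LHS = cos(2) ≈ -0.4161 ≠ RHS = cos(2) + 1 ≈ 0.5839

Answer: No, fails at both test points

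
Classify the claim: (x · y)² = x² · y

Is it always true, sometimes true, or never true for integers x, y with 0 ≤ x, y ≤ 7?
Sometimes true

It holds at (x, y) = (1, 1) (both sides equal 1), but fails at (x, y) = (3, 3) (LHS = 81, RHS = 27).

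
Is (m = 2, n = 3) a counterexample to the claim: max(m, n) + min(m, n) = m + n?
Substituting m = 2, n = 3:
LHS = max(2, 3) + min(2, 3) = 5
RHS = 2 + 3 = 5

The sides agree, so this pair does not disprove the claim.

Answer: No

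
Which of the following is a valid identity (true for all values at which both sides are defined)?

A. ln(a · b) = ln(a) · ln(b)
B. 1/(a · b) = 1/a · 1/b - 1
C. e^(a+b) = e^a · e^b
A: fails at (2, 5) — LHS = ln(10) ≈ 2.303, RHS = ln(2)·ln(5) ≈ 1.116.
B: fails at (3, 5) — LHS = 1/15, RHS = -14/15.
C: holds — e.g. at (4, 6), both sides equal e^10 ≈ 22026.5.

Answer: C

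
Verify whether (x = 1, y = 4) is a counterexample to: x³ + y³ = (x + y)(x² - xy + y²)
Substituting x = 1, y = 4:
LHS = 1³ + 4³ = 65
RHS = (1 + 4)(1² - 1·4 + 4²) = 65

The sides agree, so this pair does not disprove the claim.

Answer: No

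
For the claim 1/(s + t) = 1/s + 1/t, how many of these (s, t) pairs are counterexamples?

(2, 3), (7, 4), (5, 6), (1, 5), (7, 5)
Testing each pair:
(2, 3): LHS = 1/5, RHS = 5/6 → counterexample
(7, 4): LHS = 1/11, RHS = 11/28 → counterexample
(5, 6): LHS = 1/11, RHS = 11/30 → counterexample
(1, 5): LHS = 1/6, RHS = 6/5 → counterexample
(7, 5): LHS = 1/12, RHS = 12/35 → counterexample

That makes 5 counterexamples.

Answer: 5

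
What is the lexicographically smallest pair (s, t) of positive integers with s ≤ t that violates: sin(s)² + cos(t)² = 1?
At (1, 1): both sides equal 1, so it holds there.

Substituting (1, 2) into the claim:
LHS = sin(1)² + cos(2)² ≈ 0.8813
RHS = 1

Since LHS ≠ RHS, this pair disproves the claim, and no lexicographically smaller pair (s ≤ t, positive integers) does.

For instance (7, 8) is also a counterexample (LHS = cos(8)² + sin(7)² ≈ 0.4528, RHS = 1), but it's lexicographically larger.

Answer: (s, t) = (1, 2)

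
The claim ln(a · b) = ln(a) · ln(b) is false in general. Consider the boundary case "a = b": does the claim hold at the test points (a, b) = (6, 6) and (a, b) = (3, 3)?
No, fails at both test points

At (6, 6): LHS = ln(36) ≈ 3.584 ≠ RHS = ln(6)² ≈ 3.21
At (3, 3): LHS = ln(9) ≈ 2.197 ≠ RHS = ln(3)² ≈ 1.207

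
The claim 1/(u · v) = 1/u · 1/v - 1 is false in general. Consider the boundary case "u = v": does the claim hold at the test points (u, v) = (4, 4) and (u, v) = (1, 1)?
At (4, 4): LHS = 1/16 ≠ RHS = -15/16
At (1, 1): LHS = 1 ≠ RHS = 0

Answer: No, fails at both test points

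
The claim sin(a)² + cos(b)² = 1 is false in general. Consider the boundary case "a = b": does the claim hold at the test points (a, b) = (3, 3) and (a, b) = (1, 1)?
Yes, holds at both test points

At (3, 3): LHS = sin(3)² + cos(3)² = 1, RHS = 1 → equal
At (1, 1): LHS = cos(1)² + sin(1)² = 1, RHS = 1 → equal

So the claim does hold at both of these boundary points, even though it is not an identity.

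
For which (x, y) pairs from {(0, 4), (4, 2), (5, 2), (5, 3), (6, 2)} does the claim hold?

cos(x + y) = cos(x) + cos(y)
Testing each pair:
(0, 4): LHS = cos(4) ≈ -0.6536, RHS = cos(4) + 1 ≈ 0.3464 → fails
(4, 2): LHS = cos(6) ≈ 0.9602, RHS = cos(4) + cos(2) ≈ -1.07 → fails
(5, 2): LHS = cos(7) ≈ 0.7539, RHS = cos(2) + cos(5) ≈ -0.1325 → fails
(5, 3): LHS = cos(8) ≈ -0.1455, RHS = cos(3) + cos(5) ≈ -0.7063 → fails
(6, 2): LHS = cos(8) ≈ -0.1455, RHS = cos(2) + cos(6) ≈ 0.544 → fails

No pair satisfies the claim.

Answer: None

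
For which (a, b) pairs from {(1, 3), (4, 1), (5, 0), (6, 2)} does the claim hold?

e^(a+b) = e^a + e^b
None

Testing each pair:
(1, 3): LHS = e^4 ≈ 54.6, RHS = e + e^3 ≈ 22.8 → fails
(4, 1): LHS = e^5 ≈ 148.4, RHS = e + e^4 ≈ 57.32 → fails
(5, 0): LHS = e^5 ≈ 148.4, RHS = 1 + e^5 ≈ 149.4 → fails
(6, 2): LHS = e^8 ≈ 2981, RHS = e^2 + e^6 ≈ 410.8 → fails

No pair satisfies the claim.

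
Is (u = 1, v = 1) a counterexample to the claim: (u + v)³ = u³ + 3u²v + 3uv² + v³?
No

Substituting u = 1, v = 1:
LHS = (1 + 1)³ = 8
RHS = 1³ + 3·1²·1 + 3·1·1² + 1³ = 8

The sides agree, so this pair does not disprove the claim.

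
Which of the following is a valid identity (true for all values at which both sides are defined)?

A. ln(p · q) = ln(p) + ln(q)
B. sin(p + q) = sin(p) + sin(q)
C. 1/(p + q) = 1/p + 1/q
A: holds — e.g. at (1, 5), both sides equal ln(5) ≈ 1.609.
B: fails at (2, 2) — LHS = sin(4) ≈ -0.7568, RHS = 2·sin(2) ≈ 1.819.
C: fails at (2, 7) — LHS = 1/9, RHS = 9/14.

Answer: A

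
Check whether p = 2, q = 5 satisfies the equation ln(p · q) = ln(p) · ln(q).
Fails

Substituting p = 2, q = 5:

LHS = ln(2 · 5) = ln(10) ≈ 2.303
RHS = ln(2) · ln(5) ≈ 1.116

LHS ≠ RHS, so the equation does not hold at this point.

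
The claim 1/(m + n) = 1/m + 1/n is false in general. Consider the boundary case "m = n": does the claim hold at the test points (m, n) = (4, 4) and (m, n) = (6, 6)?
At (4, 4): LHS = 1/8 ≠ RHS = 1/2
At (6, 6): LHS = 1/12 ≠ RHS = 1/3

Answer: No, fails at both test points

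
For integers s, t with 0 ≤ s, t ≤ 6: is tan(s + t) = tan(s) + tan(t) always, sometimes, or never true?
It holds at (s, t) = (0, 2) (both sides equal tan(2) ≈ -2.185), but fails at (s, t) = (2, 4) (LHS = tan(6) ≈ -0.291, RHS = tan(2) + tan(4) ≈ -1.027).

Answer: Sometimes true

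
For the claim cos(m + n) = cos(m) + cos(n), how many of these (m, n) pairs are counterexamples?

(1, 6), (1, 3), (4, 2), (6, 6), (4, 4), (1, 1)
6

Testing each pair:
(1, 6): LHS = cos(7) ≈ 0.7539, RHS = cos(1) + cos(6) ≈ 1.5 → counterexample
(1, 3): LHS = cos(4) ≈ -0.6536, RHS = cos(3) + cos(1) ≈ -0.4497 → counterexample
(4, 2): LHS = cos(6) ≈ 0.9602, RHS = cos(4) + cos(2) ≈ -1.07 → counterexample
(6, 6): LHS = cos(12) ≈ 0.8439, RHS = 2·cos(6) ≈ 1.92 → counterexample
(4, 4): LHS = cos(8) ≈ -0.1455, RHS = 2·cos(4) ≈ -1.307 → counterexample
(1, 1): LHS = cos(2) ≈ -0.4161, RHS = 2·cos(1) ≈ 1.081 → counterexample

That makes 6 counterexamples.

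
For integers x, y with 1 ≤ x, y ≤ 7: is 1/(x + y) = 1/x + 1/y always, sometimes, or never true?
Never true

The claim fails for every pair in the range. For instance at (x, y) = (1, 5): LHS = 1/6, RHS = 6/5.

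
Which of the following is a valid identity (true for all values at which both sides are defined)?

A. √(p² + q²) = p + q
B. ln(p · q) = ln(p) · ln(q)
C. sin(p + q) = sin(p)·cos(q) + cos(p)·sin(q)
A: fails at (2, 3) — LHS = √(13) ≈ 3.606, RHS = 5.
B: fails at (2, 5) — LHS = ln(10) ≈ 2.303, RHS = ln(2)·ln(5) ≈ 1.116.
C: holds — e.g. at (5, 8), both sides equal sin(13) ≈ 0.4202.

Answer: C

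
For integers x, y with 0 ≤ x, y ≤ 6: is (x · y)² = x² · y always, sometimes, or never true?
Sometimes true

It holds at (x, y) = (4, 1) (both sides equal 16), but fails at (x, y) = (1, 6) (LHS = 36, RHS = 6).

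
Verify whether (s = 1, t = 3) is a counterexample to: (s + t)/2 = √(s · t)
Substituting s = 1, t = 3:
LHS = (1 + 3)/2 = 2
RHS = √(1 · 3) = √(3) ≈ 1.732

Since LHS ≠ RHS, this pair disproves the claim.

Answer: Yes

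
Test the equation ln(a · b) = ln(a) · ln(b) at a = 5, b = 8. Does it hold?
Substituting a = 5, b = 8:

LHS = ln(5 · 8) = ln(40) ≈ 3.689
RHS = ln(5) · ln(8) ≈ 3.347

LHS ≠ RHS, so the equation does not hold at this point.

Answer: Fails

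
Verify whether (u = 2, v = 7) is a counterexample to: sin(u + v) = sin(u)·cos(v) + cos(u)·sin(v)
No

Substituting u = 2, v = 7:
LHS = sin(2 + 7) = sin(9) ≈ 0.4121
RHS = sin(2)·cos(7) + cos(2)·sin(7) = sin(7)·cos(2) + sin(2)·cos(7) ≈ 0.4121

The sides agree, so this pair does not disprove the claim.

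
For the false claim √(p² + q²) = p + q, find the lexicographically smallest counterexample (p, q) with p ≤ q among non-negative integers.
(p, q) = (1, 1)

At (0, 4): both sides equal 4, so it holds there.

Substituting (1, 1) into the claim:
LHS = √(1² + 1²) = √(2) ≈ 1.414
RHS = 1 + 1 = 2

Since LHS ≠ RHS, this pair disproves the claim, and no lexicographically smaller pair (p ≤ q, non-negative integers) does.

For instance (2, 5) is also a counterexample (LHS = √(29) ≈ 5.385, RHS = 7), but it's lexicographically larger.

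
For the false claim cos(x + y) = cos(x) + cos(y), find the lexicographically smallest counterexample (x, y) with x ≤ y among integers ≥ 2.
(x, y) = (2, 2)

Substituting (2, 2) into the claim:
LHS = cos(2 + 2) = cos(4) ≈ -0.6536
RHS = cos(2) + cos(2) = 2·cos(2) ≈ -0.8323

Since LHS ≠ RHS, this pair disproves the claim, and no lexicographically smaller pair (x ≤ y, integers ≥ 2) does.

For instance (7, 8) is also a counterexample (LHS = cos(15) ≈ -0.7597, RHS = cos(8) + cos(7) ≈ 0.6084), but it's lexicographically larger.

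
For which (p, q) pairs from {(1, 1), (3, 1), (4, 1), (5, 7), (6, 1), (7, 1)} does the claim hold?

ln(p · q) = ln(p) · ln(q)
Testing each pair:
(1, 1): LHS = 0, RHS = 0 → holds
(3, 1): LHS = ln(3) ≈ 1.099, RHS = 0 → fails
(4, 1): LHS = ln(4) ≈ 1.386, RHS = 0 → fails
(5, 7): LHS = ln(35) ≈ 3.555, RHS = ln(5)·ln(7) ≈ 3.132 → fails
(6, 1): LHS = ln(6) ≈ 1.792, RHS = 0 → fails
(7, 1): LHS = ln(7) ≈ 1.946, RHS = 0 → fails

1 of 6 pairs satisfies the claim.

Answer: (1, 1)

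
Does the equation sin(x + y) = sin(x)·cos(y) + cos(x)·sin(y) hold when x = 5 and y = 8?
Holds

Substituting x = 5, y = 8:

LHS = sin(5 + 8) = sin(13) ≈ 0.4202
RHS = sin(5)·cos(8) + cos(5)·sin(8) = sin(5)·cos(8) + sin(8)·cos(5) ≈ 0.4202

LHS = RHS, so the equation holds at this point.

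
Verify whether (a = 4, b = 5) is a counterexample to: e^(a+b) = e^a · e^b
No

Substituting a = 4, b = 5:
LHS = e^(4+5) = e^9 ≈ 8103
RHS = e^4 · e^5 = e^9 ≈ 8103

The sides agree, so this pair does not disprove the claim.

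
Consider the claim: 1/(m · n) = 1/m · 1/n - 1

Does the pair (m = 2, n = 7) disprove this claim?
Yes

Substituting m = 2, n = 7:
LHS = 1/(2 · 7) = 1/14
RHS = 1/2 · 1/7 - 1 = -13/14

Since LHS ≠ RHS, this pair disproves the claim.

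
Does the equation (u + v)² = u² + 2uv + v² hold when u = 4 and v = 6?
Holds

Substituting u = 4, v = 6:

LHS = (4 + 6)² = 100
RHS = 4² + 2·4·6 + 6² = 100

LHS = RHS, so the equation holds at this point.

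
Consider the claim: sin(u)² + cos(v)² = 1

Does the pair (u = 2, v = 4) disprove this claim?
Substituting u = 2, v = 4:
LHS = sin(2)² + cos(4)² ≈ 1.254
RHS = 1

Since LHS ≠ RHS, this pair disproves the claim.

Answer: Yes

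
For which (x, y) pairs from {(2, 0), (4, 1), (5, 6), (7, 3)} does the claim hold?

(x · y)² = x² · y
(2, 0), (4, 1)

Testing each pair:
(2, 0): LHS = 0, RHS = 0 → holds
(4, 1): LHS = 16, RHS = 16 → holds
(5, 6): LHS = 900, RHS = 150 → fails
(7, 3): LHS = 441, RHS = 147 → fails

2 of 4 pairs satisfy the claim.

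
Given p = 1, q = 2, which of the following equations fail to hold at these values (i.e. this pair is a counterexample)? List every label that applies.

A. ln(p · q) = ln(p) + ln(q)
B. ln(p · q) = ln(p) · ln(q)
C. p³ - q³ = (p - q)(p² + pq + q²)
Evaluating each claim at the given values:
A. LHS = ln(2) ≈ 0.6931, RHS = ln(2) ≈ 0.6931 → holds here (LHS = RHS)
B. LHS = ln(2) ≈ 0.6931, RHS = 0 → fails here (LHS ≠ RHS)
C. LHS = -7, RHS = -7 → holds here (LHS = RHS)

Answer: B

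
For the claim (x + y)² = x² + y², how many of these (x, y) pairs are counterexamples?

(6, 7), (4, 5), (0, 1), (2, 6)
Testing each pair:
(6, 7): LHS = 169, RHS = 85 → counterexample
(4, 5): LHS = 81, RHS = 41 → counterexample
(0, 1): LHS = 1, RHS = 1 → satisfies claim
(2, 6): LHS = 64, RHS = 40 → counterexample

That makes 3 counterexamples.

Answer: 3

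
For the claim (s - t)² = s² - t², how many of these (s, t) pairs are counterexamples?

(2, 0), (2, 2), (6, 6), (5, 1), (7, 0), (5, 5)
Testing each pair:
(2, 0): LHS = 4, RHS = 4 → satisfies claim
(2, 2): LHS = 0, RHS = 0 → satisfies claim
(6, 6): LHS = 0, RHS = 0 → satisfies claim
(5, 1): LHS = 16, RHS = 24 → counterexample
(7, 0): LHS = 49, RHS = 49 → satisfies claim
(5, 5): LHS = 0, RHS = 0 → satisfies claim

That makes 1 counterexample.

Answer: 1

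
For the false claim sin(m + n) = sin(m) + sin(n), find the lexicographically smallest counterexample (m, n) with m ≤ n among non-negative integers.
At (0, 2): both sides equal sin(2) ≈ 0.9093, so it holds there.

Substituting (1, 1) into the claim:
LHS = sin(1 + 1) = sin(2) ≈ 0.9093
RHS = sin(1) + sin(1) = 2·sin(1) ≈ 1.683

Since LHS ≠ RHS, this pair disproves the claim, and no lexicographically smaller pair (m ≤ n, non-negative integers) does.

For instance (1, 2) is also a counterexample (LHS = sin(3) ≈ 0.1411, RHS = sin(1) + sin(2) ≈ 1.751), but it's lexicographically larger.

Answer: (m, n) = (1, 1)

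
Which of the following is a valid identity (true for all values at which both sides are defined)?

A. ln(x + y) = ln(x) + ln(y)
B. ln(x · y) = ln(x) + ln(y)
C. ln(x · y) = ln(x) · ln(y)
B

A: fails at (2, 4) — LHS = ln(6) ≈ 1.792, RHS = ln(2) + ln(4) ≈ 2.079.
B: holds — e.g. at (3, 5), both sides equal ln(15) ≈ 2.708.
C: fails at (3, 5) — LHS = ln(15) ≈ 2.708, RHS = ln(3)·ln(5) ≈ 1.768.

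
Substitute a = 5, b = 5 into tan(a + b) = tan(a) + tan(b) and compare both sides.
LHS = tan(5 + 5) = tan(10) ≈ 0.6484
RHS = tan(5) + tan(5) = 2·tan(5) ≈ -6.761

LHS ≠ RHS (they differ by about 7.409), so the equation does not hold here.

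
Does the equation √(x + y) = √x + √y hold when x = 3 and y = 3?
Substituting x = 3, y = 3:

LHS = √(3 + 3) = √(6) ≈ 2.449
RHS = √3 + √3 = 2·√(3) ≈ 3.464

LHS ≠ RHS, so the equation does not hold at this point.

Answer: Fails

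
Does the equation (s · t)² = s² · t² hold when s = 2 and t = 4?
Holds

Substituting s = 2, t = 4:

LHS = (2 · 4)² = 64
RHS = 2² · 4² = 64

LHS = RHS, so the equation holds at this point.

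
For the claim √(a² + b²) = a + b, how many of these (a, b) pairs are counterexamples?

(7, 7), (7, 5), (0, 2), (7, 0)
Testing each pair:
(7, 7): LHS = 7·√(2) ≈ 9.899, RHS = 14 → counterexample
(7, 5): LHS = √(74) ≈ 8.602, RHS = 12 → counterexample
(0, 2): LHS = 2, RHS = 2 → satisfies claim
(7, 0): LHS = 7, RHS = 7 → satisfies claim

That makes 2 counterexamples.

Answer: 2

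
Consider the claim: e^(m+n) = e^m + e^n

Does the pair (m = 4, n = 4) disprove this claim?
Yes

Substituting m = 4, n = 4:
LHS = e^(4+4) = e^8 ≈ 2981
RHS = e^4 + e^4 = 2·e^4 ≈ 109.2

Since LHS ≠ RHS, this pair disproves the claim.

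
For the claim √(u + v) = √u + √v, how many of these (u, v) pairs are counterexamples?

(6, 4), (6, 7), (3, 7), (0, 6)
Testing each pair:
(6, 4): LHS = √(10) ≈ 3.162, RHS = 2 + √(6) ≈ 4.449 → counterexample
(6, 7): LHS = √(13) ≈ 3.606, RHS = √(6) + √(7) ≈ 5.095 → counterexample
(3, 7): LHS = √(10) ≈ 3.162, RHS = √(3) + √(7) ≈ 4.378 → counterexample
(0, 6): LHS = √(6) ≈ 2.449, RHS = √(6) ≈ 2.449 → satisfies claim

That makes 3 counterexamples.

Answer: 3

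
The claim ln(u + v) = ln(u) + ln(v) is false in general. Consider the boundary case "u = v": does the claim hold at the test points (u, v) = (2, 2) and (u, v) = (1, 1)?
Only at (2, 2)

At (2, 2): LHS = ln(4) ≈ 1.386, RHS = 2·ln(2) ≈ 1.386 → equal
At (1, 1): LHS = ln(2) ≈ 0.6931 ≠ RHS = 0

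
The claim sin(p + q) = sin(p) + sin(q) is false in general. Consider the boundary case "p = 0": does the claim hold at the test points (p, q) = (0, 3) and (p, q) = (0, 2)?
At (0, 3): LHS = sin(3) ≈ 0.1411, RHS = sin(3) ≈ 0.1411 → equal
At (0, 2): LHS = sin(2) ≈ 0.9093, RHS = sin(2) ≈ 0.9093 → equal

So the claim does hold at both of these boundary points, even though it is not an identity.

Answer: Yes, holds at both test points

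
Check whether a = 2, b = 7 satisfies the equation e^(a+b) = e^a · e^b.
Substituting a = 2, b = 7:

LHS = e^(2+7) = e^9 ≈ 8103
RHS = e^2 · e^7 = e^9 ≈ 8103

LHS = RHS, so the equation holds at this point.

Answer: Holds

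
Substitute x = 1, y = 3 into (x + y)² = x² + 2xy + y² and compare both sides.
LHS = (1 + 3)² = 16
RHS = 1² + 2·1·3 + 3² = 16

LHS = RHS: the two sides agree.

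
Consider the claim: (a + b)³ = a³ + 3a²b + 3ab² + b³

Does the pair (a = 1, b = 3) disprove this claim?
No

Substituting a = 1, b = 3:
LHS = (1 + 3)³ = 64
RHS = 1³ + 3·1²·3 + 3·1·3² + 3³ = 64

The sides agree, so this pair does not disprove the claim.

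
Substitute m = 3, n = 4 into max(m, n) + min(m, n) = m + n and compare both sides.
LHS = max(3, 4) + min(3, 4) = 7
RHS = 3 + 4 = 7

LHS = RHS: the two sides agree.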